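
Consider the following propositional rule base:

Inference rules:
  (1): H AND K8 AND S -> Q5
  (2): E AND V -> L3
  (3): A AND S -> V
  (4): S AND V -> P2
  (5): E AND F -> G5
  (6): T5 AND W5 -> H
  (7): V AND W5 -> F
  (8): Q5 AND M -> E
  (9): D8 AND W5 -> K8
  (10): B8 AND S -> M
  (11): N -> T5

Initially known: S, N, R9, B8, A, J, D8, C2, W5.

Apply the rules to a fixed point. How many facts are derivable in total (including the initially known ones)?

20

[1] (3) [A AND S -> V]; (9) [D8 AND W5 -> K8]; (10) [B8 AND S -> M]; (11) [N -> T5]. ⇒ new: V, K8, M, T5.
[2] (4) [S AND V -> P2]; (6) [T5 AND W5 -> H]; (7) [V AND W5 -> F]. ⇒ new: P2, H, F.
[3] (1) [H AND K8 AND S -> Q5]. ⇒ new: Q5.
[4] (8) [Q5 AND M -> E]. ⇒ new: E.
[5] (2) [E AND V -> L3]; (5) [E AND F -> G5]. ⇒ new: L3, G5.
Closure: {A, B8, C2, D8, E, F, G5, H, J, K8, L3, M, N, P2, Q5, R9, S, T5, V, W5} — 20 facts.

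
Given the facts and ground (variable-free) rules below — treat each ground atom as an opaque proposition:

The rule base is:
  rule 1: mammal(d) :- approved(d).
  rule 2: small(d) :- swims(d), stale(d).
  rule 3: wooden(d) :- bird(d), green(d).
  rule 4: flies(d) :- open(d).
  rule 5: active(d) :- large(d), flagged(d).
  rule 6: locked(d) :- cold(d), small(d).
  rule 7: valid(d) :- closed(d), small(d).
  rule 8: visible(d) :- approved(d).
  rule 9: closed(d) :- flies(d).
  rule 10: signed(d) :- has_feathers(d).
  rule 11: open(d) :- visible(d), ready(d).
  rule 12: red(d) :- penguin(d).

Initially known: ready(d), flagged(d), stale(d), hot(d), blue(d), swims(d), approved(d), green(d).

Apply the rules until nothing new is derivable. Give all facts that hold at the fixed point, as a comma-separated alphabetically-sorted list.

approved(d), blue(d), closed(d), flagged(d), flies(d), green(d), hot(d), mammal(d), open(d), ready(d), small(d), stale(d), swims(d), valid(d), visible(d)

Round 1: rule 1 [mammal(d) :- approved(d).]; rule 2 [small(d) :- swims(d), stale(d).]; rule 8 [visible(d) :- approved(d).]. Adds mammal(d), small(d), visible(d).
Round 2: rule 11 [open(d) :- visible(d), ready(d).]. Adds open(d).
Round 3: rule 4 [flies(d) :- open(d).]. Adds flies(d).
Round 4: rule 9 [closed(d) :- flies(d).]. Adds closed(d).
Round 5: rule 7 [valid(d) :- closed(d), small(d).]. Adds valid(d).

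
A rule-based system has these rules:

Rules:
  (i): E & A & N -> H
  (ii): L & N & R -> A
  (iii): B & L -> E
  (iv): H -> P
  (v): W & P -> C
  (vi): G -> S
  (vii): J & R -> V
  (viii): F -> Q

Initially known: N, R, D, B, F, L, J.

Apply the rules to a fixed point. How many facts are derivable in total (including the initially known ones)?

Round 1: (ii) [L & N & R -> A]; (iii) [B & L -> E]; (vii) [J & R -> V]; (viii) [F -> Q]. New: A, E, V, Q.
Round 2: (i) [E & A & N -> H]. New: H.
Round 3: (iv) [H -> P]. New: P.
Closure: {A, B, D, E, F, H, J, L, N, P, Q, R, V} — 13 facts.

13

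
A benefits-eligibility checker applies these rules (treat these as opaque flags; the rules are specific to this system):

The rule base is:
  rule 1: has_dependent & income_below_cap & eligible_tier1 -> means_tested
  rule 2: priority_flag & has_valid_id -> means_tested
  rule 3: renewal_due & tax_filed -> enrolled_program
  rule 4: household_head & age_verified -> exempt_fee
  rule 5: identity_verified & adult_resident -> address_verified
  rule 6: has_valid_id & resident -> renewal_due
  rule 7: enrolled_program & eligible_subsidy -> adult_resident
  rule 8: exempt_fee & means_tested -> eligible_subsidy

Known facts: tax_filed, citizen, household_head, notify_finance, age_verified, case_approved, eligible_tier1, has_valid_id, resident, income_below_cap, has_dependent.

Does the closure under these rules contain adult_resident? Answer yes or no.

yes

Round 1: rule 1 [has_dependent & income_below_cap & eligible_tier1 -> means_tested]; rule 4 [household_head & age_verified -> exempt_fee]; rule 6 [has_valid_id & resident -> renewal_due]. Adds means_tested, exempt_fee, renewal_due.
Round 2: rule 3 [renewal_due & tax_filed -> enrolled_program]; rule 8 [exempt_fee & means_tested -> eligible_subsidy]. Adds enrolled_program, eligible_subsidy.
Round 3: rule 7 [enrolled_program & eligible_subsidy -> adult_resident]. Adds adult_resident.
adult_resident appears in round 3, so it is derivable.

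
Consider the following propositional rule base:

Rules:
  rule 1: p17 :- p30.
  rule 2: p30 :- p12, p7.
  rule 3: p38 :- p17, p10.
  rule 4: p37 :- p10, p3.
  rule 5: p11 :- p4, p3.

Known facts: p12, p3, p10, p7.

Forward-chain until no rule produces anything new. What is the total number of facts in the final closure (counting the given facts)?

8

Round 1 fires rule 2, rule 4, giving p30, p37.
Round 2 fires rule 1, giving p17.
Round 3 fires rule 3, giving p38.
Closure: {p10, p12, p17, p3, p30, p37, p38, p7} — 8 facts.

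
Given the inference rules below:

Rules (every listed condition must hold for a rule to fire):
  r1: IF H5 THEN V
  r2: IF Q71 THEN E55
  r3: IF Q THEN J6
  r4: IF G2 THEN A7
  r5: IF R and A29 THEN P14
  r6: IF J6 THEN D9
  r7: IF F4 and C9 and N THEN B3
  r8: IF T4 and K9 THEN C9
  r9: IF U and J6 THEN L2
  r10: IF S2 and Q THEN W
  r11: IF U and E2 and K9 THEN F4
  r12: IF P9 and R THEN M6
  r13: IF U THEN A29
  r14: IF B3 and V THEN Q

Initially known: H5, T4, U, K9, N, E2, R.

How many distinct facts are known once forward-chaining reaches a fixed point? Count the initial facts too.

[1] r1 [IF H5 THEN V]; r8 [IF T4 and K9 THEN C9]; r11 [IF U and E2 and K9 THEN F4]; r13 [IF U THEN A29]. ⇒ new: V, C9, F4, A29.
[2] r5 [IF R and A29 THEN P14]; r7 [IF F4 and C9 and N THEN B3]. ⇒ new: P14, B3.
[3] r14 [IF B3 and V THEN Q]. ⇒ new: Q.
[4] r3 [IF Q THEN J6]. ⇒ new: J6.
[5] r6 [IF J6 THEN D9]; r9 [IF U and J6 THEN L2]. ⇒ new: D9, L2.
Closure: {A29, B3, C9, D9, E2, F4, H5, J6, K9, L2, N, P14, Q, R, T4, U, V} — 17 facts.

17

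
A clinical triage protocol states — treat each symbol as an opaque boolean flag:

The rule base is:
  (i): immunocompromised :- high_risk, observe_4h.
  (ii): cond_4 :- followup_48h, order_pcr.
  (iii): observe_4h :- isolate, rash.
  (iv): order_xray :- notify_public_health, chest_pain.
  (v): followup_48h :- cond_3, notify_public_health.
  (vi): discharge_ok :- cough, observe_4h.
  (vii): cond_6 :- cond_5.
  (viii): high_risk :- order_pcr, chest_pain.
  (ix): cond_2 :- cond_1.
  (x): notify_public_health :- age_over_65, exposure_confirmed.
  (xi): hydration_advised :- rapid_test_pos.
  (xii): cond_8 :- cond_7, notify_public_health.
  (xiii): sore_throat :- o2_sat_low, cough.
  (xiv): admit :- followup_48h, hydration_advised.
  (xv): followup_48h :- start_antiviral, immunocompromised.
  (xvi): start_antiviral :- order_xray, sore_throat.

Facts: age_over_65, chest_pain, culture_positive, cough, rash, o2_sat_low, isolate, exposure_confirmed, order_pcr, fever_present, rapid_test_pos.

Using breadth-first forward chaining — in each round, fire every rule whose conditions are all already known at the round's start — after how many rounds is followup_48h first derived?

4

Round 1 fires (iii), (viii), (x), (xi), (xiii), giving observe_4h, high_risk, notify_public_health, hydration_advised, sore_throat.
Round 2 fires (i), (iv), (vi), giving immunocompromised, order_xray, discharge_ok.
Round 3 fires (xvi), giving start_antiviral.
Round 4 fires (xv), giving followup_48h.
followup_48h first appears in round 4.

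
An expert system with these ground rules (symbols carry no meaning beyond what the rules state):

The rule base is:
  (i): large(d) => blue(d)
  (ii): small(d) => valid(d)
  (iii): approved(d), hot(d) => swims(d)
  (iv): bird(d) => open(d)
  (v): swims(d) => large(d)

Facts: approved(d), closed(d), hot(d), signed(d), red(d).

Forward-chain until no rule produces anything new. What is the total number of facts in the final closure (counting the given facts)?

8

Round 1: (iii) [approved(d), hot(d) => swims(d)]. New: swims(d).
Round 2: (v) [swims(d) => large(d)]. New: large(d).
Round 3: (i) [large(d) => blue(d)]. New: blue(d).
Closure: {approved(d), blue(d), closed(d), hot(d), large(d), red(d), signed(d), swims(d)} — 8 facts.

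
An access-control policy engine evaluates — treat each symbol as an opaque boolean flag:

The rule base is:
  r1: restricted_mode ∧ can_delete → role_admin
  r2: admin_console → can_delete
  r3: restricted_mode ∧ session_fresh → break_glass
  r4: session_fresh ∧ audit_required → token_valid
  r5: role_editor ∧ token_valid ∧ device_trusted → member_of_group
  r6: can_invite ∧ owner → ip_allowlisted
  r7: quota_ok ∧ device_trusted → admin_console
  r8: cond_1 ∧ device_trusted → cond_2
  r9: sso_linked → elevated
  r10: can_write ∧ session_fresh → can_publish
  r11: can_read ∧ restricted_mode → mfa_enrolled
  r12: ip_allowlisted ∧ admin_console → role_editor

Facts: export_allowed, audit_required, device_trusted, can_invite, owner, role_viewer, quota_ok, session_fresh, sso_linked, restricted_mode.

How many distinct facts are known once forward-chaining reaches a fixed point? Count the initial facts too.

Round 1: r3 [restricted_mode ∧ session_fresh → break_glass]; r4 [session_fresh ∧ audit_required → token_valid]; r6 [can_invite ∧ owner → ip_allowlisted]; r7 [quota_ok ∧ device_trusted → admin_console]; r9 [sso_linked → elevated]. Adds break_glass, token_valid, ip_allowlisted, admin_console, elevated.
Round 2: r2 [admin_console → can_delete]; r12 [ip_allowlisted ∧ admin_console → role_editor]. Adds can_delete, role_editor.
Round 3: r1 [restricted_mode ∧ can_delete → role_admin]; r5 [role_editor ∧ token_valid ∧ device_trusted → member_of_group]. Adds role_admin, member_of_group.
Closure: {admin_console, audit_required, break_glass, can_delete, can_invite, device_trusted, elevated, export_allowed, ip_allowlisted, member_of_group, owner, quota_ok, restricted_mode, role_admin, role_editor, role_viewer, session_fresh, sso_linked, token_valid} — 19 facts.

19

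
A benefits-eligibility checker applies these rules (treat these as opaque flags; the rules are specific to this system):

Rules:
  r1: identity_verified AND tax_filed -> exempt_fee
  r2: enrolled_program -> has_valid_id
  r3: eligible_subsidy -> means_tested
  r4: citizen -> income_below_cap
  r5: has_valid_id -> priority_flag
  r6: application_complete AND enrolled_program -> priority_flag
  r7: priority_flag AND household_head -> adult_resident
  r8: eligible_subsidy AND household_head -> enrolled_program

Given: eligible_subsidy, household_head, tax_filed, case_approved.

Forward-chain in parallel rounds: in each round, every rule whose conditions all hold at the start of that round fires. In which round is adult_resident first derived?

4

Round 1: r3 [eligible_subsidy -> means_tested]; r8 [eligible_subsidy AND household_head -> enrolled_program]. New: means_tested, enrolled_program.
Round 2: r2 [enrolled_program -> has_valid_id]. New: has_valid_id.
Round 3: r5 [has_valid_id -> priority_flag]. New: priority_flag.
Round 4: r7 [priority_flag AND household_head -> adult_resident]. New: adult_resident.
adult_resident first appears in round 4.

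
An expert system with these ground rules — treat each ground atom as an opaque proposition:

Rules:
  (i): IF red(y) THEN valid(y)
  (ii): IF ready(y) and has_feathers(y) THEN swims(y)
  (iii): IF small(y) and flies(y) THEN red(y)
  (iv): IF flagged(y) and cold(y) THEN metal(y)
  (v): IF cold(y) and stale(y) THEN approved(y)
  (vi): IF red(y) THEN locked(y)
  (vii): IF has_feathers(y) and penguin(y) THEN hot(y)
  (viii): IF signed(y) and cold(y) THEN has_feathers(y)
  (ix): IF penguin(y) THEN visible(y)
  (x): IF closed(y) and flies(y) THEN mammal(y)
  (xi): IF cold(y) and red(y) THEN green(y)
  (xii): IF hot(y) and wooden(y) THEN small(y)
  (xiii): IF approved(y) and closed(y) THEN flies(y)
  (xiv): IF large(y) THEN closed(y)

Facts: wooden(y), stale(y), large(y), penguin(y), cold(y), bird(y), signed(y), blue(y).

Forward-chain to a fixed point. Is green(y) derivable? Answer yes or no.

[1] (v) [IF cold(y) and stale(y) THEN approved(y)]; (viii) [IF signed(y) and cold(y) THEN has_feathers(y)]; (ix) [IF penguin(y) THEN visible(y)]; (xiv) [IF large(y) THEN closed(y)]. ⇒ new: approved(y), has_feathers(y), visible(y), closed(y).
[2] (vii) [IF has_feathers(y) and penguin(y) THEN hot(y)]; (xiii) [IF approved(y) and closed(y) THEN flies(y)]. ⇒ new: hot(y), flies(y).
[3] (x) [IF closed(y) and flies(y) THEN mammal(y)]; (xii) [IF hot(y) and wooden(y) THEN small(y)]. ⇒ new: mammal(y), small(y).
[4] (iii) [IF small(y) and flies(y) THEN red(y)]. ⇒ new: red(y).
[5] (i) [IF red(y) THEN valid(y)]; (vi) [IF red(y) THEN locked(y)]; (xi) [IF cold(y) and red(y) THEN green(y)]. ⇒ new: valid(y), locked(y), green(y).
green(y) appears in round 5, so it is derivable.

yes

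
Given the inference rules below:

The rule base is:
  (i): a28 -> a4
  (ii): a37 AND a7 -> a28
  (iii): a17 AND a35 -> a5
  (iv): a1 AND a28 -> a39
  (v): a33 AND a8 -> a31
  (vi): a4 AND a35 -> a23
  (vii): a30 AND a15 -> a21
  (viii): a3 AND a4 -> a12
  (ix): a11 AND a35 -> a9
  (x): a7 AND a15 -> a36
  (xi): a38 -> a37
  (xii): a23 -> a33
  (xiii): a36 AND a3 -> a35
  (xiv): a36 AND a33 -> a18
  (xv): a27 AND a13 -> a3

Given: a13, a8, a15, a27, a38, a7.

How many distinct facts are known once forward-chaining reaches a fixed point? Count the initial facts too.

17

Round 1: (x) [a7 AND a15 -> a36]; (xi) [a38 -> a37]; (xv) [a27 AND a13 -> a3]. New: a36, a37, a3.
Round 2: (ii) [a37 AND a7 -> a28]; (xiii) [a36 AND a3 -> a35]. New: a28, a35.
Round 3: (i) [a28 -> a4]. New: a4.
Round 4: (vi) [a4 AND a35 -> a23]; (viii) [a3 AND a4 -> a12]. New: a23, a12.
Round 5: (xii) [a23 -> a33]. New: a33.
Round 6: (v) [a33 AND a8 -> a31]; (xiv) [a36 AND a33 -> a18]. New: a31, a18.
Closure: {a12, a13, a15, a18, a23, a27, a28, a3, a31, a33, a35, a36, a37, a38, a4, a7, a8} — 17 facts.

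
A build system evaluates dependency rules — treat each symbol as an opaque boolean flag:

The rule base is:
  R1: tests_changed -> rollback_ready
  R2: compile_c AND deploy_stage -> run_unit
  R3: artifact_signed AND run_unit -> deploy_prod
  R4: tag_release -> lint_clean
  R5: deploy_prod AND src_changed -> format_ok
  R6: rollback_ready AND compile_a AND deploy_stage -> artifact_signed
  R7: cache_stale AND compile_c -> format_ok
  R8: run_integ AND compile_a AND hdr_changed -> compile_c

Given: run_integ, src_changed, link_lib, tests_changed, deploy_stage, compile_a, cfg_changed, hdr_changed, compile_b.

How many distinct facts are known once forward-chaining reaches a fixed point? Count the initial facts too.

15

Round 1 — R1, R8, derive rollback_ready, compile_c.
Round 2 — R2, R6, derive run_unit, artifact_signed.
Round 3 — R3, derive deploy_prod.
Round 4 — R5, derive format_ok.
Closure: {artifact_signed, cfg_changed, compile_a, compile_b, compile_c, deploy_prod, deploy_stage, format_ok, hdr_changed, link_lib, rollback_ready, run_integ, run_unit, src_changed, tests_changed} — 15 facts.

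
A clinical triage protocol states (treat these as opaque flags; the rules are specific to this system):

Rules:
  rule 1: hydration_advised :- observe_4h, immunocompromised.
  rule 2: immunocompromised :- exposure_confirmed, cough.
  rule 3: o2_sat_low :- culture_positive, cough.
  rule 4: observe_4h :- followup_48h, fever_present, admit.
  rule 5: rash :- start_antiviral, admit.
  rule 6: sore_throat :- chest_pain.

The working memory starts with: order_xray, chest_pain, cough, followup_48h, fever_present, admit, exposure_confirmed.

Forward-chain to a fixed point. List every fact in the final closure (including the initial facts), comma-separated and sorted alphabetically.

admit, chest_pain, cough, exposure_confirmed, fever_present, followup_48h, hydration_advised, immunocompromised, observe_4h, order_xray, sore_throat

Round 1 fires rule 2, rule 4, rule 6, giving immunocompromised, observe_4h, sore_throat.
Round 2 fires rule 1, giving hydration_advised.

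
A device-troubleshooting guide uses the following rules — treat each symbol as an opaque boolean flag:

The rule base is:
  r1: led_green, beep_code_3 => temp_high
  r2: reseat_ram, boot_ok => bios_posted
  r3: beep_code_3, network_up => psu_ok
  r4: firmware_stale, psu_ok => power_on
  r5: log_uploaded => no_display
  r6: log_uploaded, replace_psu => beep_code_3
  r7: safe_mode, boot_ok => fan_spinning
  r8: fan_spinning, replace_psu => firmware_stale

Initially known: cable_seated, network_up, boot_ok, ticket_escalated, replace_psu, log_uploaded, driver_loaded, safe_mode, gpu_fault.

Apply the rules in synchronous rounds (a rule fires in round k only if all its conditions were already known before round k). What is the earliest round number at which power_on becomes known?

3

[1] r5 [log_uploaded => no_display]; r6 [log_uploaded, replace_psu => beep_code_3]; r7 [safe_mode, boot_ok => fan_spinning]. ⇒ new: no_display, beep_code_3, fan_spinning.
[2] r3 [beep_code_3, network_up => psu_ok]; r8 [fan_spinning, replace_psu => firmware_stale]. ⇒ new: psu_ok, firmware_stale.
[3] r4 [firmware_stale, psu_ok => power_on]. ⇒ new: power_on.
power_on first appears in round 3.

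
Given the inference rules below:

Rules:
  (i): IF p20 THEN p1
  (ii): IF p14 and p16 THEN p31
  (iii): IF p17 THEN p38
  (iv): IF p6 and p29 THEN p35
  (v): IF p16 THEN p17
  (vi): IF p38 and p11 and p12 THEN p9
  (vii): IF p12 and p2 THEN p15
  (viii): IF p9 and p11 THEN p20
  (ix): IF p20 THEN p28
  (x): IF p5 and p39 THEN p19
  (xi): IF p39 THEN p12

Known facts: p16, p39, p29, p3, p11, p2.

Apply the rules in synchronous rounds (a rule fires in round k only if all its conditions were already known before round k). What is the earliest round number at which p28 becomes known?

Round 1 — (v), (xi), derive p17, p12.
Round 2 — (iii), (vii), derive p38, p15.
Round 3 — (vi), derive p9.
Round 4 — (viii), derive p20.
Round 5 — (i), (ix), derive p1, p28.
p28 first appears in round 5.

5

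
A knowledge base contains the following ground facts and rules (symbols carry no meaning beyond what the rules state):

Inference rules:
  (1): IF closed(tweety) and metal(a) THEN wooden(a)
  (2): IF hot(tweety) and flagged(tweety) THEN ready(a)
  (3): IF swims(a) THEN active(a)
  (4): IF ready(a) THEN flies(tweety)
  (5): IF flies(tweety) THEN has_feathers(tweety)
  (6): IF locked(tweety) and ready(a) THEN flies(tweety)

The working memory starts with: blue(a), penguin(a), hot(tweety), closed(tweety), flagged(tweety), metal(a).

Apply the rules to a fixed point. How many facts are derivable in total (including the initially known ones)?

[1] (1) [IF closed(tweety) and metal(a) THEN wooden(a)]; (2) [IF hot(tweety) and flagged(tweety) THEN ready(a)]. ⇒ new: wooden(a), ready(a).
[2] (4) [IF ready(a) THEN flies(tweety)]. ⇒ new: flies(tweety).
[3] (5) [IF flies(tweety) THEN has_feathers(tweety)]. ⇒ new: has_feathers(tweety).
Closure: {blue(a), closed(tweety), flagged(tweety), flies(tweety), has_feathers(tweety), hot(tweety), metal(a), penguin(a), ready(a), wooden(a)} — 10 facts.

10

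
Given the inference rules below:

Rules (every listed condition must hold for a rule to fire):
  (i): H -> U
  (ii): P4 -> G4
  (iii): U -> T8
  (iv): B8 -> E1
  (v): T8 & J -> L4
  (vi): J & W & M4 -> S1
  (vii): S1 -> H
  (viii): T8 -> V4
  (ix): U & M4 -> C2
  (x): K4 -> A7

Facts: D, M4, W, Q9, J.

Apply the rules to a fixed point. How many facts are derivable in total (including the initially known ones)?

12

Round 1 — (vi), derive S1.
Round 2 — (vii), derive H.
Round 3 — (i), derive U.
Round 4 — (iii), (ix), derive T8, C2.
Round 5 — (v), (viii), derive L4, V4.
Closure: {C2, D, H, J, L4, M4, Q9, S1, T8, U, V4, W} — 12 facts.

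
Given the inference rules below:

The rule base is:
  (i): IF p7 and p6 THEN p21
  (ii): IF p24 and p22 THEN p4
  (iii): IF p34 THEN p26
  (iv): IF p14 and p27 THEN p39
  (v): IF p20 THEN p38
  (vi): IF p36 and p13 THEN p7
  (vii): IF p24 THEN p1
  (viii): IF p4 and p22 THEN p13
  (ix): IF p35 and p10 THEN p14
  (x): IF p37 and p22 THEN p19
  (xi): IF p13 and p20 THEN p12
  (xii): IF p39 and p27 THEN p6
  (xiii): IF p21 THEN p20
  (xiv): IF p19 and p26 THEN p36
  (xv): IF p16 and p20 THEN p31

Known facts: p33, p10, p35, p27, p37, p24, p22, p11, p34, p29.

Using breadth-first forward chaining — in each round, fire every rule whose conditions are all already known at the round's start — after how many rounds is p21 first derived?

4

Round 1 — (ii), (iii), (vii), (ix), (x), derive p4, p26, p1, p14, p19.
Round 2 — (iv), (viii), (xiv), derive p39, p13, p36.
Round 3 — (vi), (xii), derive p7, p6.
Round 4 — (i), derive p21.
p21 first appears in round 4.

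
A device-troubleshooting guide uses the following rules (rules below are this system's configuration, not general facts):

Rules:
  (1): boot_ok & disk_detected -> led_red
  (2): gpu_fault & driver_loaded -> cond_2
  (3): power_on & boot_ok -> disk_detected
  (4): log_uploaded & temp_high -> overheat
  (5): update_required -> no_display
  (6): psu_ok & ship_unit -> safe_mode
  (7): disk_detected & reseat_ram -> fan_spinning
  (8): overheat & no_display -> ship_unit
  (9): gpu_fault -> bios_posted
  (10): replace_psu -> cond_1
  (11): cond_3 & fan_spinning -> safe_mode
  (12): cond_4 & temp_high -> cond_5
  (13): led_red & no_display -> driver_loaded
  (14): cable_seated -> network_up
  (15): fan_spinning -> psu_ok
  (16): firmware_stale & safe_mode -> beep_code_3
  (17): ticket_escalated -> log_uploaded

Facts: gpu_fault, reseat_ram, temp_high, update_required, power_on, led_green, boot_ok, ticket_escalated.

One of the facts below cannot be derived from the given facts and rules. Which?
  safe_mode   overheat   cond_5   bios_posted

cond_5

Round 1: (3) [power_on & boot_ok -> disk_detected]; (5) [update_required -> no_display]; (9) [gpu_fault -> bios_posted]; (17) [ticket_escalated -> log_uploaded]. Adds disk_detected, no_display, bios_posted, log_uploaded.
Round 2: (1) [boot_ok & disk_detected -> led_red]; (4) [log_uploaded & temp_high -> overheat]; (7) [disk_detected & reseat_ram -> fan_spinning]. Adds led_red, overheat, fan_spinning.
Round 3: (8) [overheat & no_display -> ship_unit]; (13) [led_red & no_display -> driver_loaded]; (15) [fan_spinning -> psu_ok]. Adds ship_unit, driver_loaded, psu_ok.
Round 4: (2) [gpu_fault & driver_loaded -> cond_2]; (6) [psu_ok & ship_unit -> safe_mode]. Adds cond_2, safe_mode.
Derived: bios_posted (round 1), overheat (round 2), safe_mode (round 4). cond_5 never appears in any round.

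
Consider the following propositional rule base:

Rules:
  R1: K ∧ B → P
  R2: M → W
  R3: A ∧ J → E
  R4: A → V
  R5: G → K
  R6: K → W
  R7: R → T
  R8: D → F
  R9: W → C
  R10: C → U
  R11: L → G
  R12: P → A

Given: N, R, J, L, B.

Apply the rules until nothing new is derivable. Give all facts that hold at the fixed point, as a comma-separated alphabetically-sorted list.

A, B, C, E, G, J, K, L, N, P, R, T, U, V, W

Round 1 fires R7, R11, giving T, G.
Round 2 fires R5, giving K.
Round 3 fires R1, R6, giving P, W.
Round 4 fires R9, R12, giving C, A.
Round 5 fires R3, R4, R10, giving E, V, U.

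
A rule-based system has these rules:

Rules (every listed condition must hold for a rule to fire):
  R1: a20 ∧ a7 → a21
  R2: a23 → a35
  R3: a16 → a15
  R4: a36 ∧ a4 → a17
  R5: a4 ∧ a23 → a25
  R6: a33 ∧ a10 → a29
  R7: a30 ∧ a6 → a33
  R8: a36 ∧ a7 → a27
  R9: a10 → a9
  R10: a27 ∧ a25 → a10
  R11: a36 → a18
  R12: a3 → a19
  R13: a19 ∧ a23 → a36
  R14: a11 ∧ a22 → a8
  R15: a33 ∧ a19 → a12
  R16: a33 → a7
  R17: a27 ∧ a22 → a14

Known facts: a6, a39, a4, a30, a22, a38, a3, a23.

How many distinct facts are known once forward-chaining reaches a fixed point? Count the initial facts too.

Round 1 fires R2, R5, R7, R12, giving a35, a25, a33, a19.
Round 2 fires R13, R15, R16, giving a36, a12, a7.
Round 3 fires R4, R8, R11, giving a17, a27, a18.
Round 4 fires R10, R17, giving a10, a14.
Round 5 fires R6, R9, giving a29, a9.
Closure: {a10, a12, a14, a17, a18, a19, a22, a23, a25, a27, a29, a3, a30, a33, a35, a36, a38, a39, a4, a6, a7, a9} — 22 facts.

22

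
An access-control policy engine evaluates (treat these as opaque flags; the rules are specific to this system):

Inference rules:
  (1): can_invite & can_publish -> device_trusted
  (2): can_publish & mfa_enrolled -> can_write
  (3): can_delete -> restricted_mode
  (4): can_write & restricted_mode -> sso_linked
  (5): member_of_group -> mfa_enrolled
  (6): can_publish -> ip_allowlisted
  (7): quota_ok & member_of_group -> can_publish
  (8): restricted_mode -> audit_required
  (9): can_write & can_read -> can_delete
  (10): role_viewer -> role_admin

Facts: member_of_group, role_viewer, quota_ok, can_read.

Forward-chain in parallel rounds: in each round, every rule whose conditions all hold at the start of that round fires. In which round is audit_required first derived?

Round 1: (5) [member_of_group -> mfa_enrolled]; (7) [quota_ok & member_of_group -> can_publish]; (10) [role_viewer -> role_admin]. New: mfa_enrolled, can_publish, role_admin.
Round 2: (2) [can_publish & mfa_enrolled -> can_write]; (6) [can_publish -> ip_allowlisted]. New: can_write, ip_allowlisted.
Round 3: (9) [can_write & can_read -> can_delete]. New: can_delete.
Round 4: (3) [can_delete -> restricted_mode]. New: restricted_mode.
Round 5: (4) [can_write & restricted_mode -> sso_linked]; (8) [restricted_mode -> audit_required]. New: sso_linked, audit_required.
audit_required first appears in round 5.

5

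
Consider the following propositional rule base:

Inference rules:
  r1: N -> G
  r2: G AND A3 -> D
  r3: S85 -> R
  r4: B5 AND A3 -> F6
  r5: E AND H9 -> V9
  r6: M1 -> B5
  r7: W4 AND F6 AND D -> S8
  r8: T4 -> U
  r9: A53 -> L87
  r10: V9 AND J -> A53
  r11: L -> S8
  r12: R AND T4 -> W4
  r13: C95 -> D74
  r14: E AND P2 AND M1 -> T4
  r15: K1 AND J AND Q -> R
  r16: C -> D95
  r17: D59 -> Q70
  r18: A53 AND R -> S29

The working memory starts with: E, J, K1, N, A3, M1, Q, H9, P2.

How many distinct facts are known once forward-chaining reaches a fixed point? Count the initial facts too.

22

Round 1: r1 [N -> G]; r5 [E AND H9 -> V9]; r6 [M1 -> B5]; r14 [E AND P2 AND M1 -> T4]; r15 [K1 AND J AND Q -> R]. Adds G, V9, B5, T4, R.
Round 2: r2 [G AND A3 -> D]; r4 [B5 AND A3 -> F6]; r8 [T4 -> U]; r10 [V9 AND J -> A53]; r12 [R AND T4 -> W4]. Adds D, F6, U, A53, W4.
Round 3: r7 [W4 AND F6 AND D -> S8]; r9 [A53 -> L87]; r18 [A53 AND R -> S29]. Adds S8, L87, S29.
Closure: {A3, A53, B5, D, E, F6, G, H9, J, K1, L87, M1, N, P2, Q, R, S29, S8, T4, U, V9, W4} — 22 facts.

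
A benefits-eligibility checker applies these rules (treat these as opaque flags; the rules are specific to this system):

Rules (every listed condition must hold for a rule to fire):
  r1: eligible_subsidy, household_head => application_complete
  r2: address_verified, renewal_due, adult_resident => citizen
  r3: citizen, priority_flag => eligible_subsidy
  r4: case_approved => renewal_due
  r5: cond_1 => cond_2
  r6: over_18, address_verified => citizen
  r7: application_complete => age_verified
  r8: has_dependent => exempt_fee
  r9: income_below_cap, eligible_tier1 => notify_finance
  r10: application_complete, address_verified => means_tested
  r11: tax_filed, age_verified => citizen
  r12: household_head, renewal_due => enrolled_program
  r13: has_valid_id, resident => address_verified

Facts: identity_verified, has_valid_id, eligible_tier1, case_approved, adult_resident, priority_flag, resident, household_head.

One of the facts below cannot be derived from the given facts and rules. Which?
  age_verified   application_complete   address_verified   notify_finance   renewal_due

Round 1: r4 [case_approved => renewal_due]; r13 [has_valid_id, resident => address_verified]. New: renewal_due, address_verified.
Round 2: r2 [address_verified, renewal_due, adult_resident => citizen]; r12 [household_head, renewal_due => enrolled_program]. New: citizen, enrolled_program.
Round 3: r3 [citizen, priority_flag => eligible_subsidy]. New: eligible_subsidy.
Round 4: r1 [eligible_subsidy, household_head => application_complete]. New: application_complete.
Round 5: r7 [application_complete => age_verified]; r10 [application_complete, address_verified => means_tested]. New: age_verified, means_tested.
Derived: application_complete (round 4), age_verified (round 5), address_verified (round 1), renewal_due (round 1). notify_finance never appears in any round.

notify_finance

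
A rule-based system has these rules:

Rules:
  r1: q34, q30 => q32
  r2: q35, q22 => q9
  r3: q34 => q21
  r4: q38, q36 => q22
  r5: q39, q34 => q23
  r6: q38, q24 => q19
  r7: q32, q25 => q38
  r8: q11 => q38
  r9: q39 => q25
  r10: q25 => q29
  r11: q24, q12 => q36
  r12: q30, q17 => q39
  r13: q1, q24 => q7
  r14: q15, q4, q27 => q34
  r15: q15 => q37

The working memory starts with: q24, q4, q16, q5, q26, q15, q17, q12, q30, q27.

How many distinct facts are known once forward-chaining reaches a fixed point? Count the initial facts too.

Round 1 — r11, r12, r14, r15, derive q36, q39, q34, q37.
Round 2 — r1, r3, r5, r9, derive q32, q21, q23, q25.
Round 3 — r7, r10, derive q38, q29.
Round 4 — r4, r6, derive q22, q19.
Closure: {q12, q15, q16, q17, q19, q21, q22, q23, q24, q25, q26, q27, q29, q30, q32, q34, q36, q37, q38, q39, q4, q5} — 22 facts.

22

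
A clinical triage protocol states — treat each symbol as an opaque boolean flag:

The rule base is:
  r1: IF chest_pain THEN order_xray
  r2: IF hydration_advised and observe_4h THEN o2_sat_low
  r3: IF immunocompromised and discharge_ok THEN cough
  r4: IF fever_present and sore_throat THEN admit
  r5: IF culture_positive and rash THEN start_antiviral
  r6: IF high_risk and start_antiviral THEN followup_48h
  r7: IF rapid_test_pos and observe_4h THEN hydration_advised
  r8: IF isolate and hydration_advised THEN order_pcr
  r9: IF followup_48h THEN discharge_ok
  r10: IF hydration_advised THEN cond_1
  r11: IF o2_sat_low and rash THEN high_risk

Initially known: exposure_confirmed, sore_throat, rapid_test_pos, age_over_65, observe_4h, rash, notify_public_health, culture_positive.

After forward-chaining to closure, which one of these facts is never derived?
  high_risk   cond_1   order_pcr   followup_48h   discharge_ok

Round 1: r5 [IF culture_positive and rash THEN start_antiviral]; r7 [IF rapid_test_pos and observe_4h THEN hydration_advised]. New: start_antiviral, hydration_advised.
Round 2: r2 [IF hydration_advised and observe_4h THEN o2_sat_low]; r10 [IF hydration_advised THEN cond_1]. New: o2_sat_low, cond_1.
Round 3: r11 [IF o2_sat_low and rash THEN high_risk]. New: high_risk.
Round 4: r6 [IF high_risk and start_antiviral THEN followup_48h]. New: followup_48h.
Round 5: r9 [IF followup_48h THEN discharge_ok]. New: discharge_ok.
Derived: cond_1 (round 2), discharge_ok (round 5), followup_48h (round 4), high_risk (round 3). order_pcr never appears in any round.

order_pcr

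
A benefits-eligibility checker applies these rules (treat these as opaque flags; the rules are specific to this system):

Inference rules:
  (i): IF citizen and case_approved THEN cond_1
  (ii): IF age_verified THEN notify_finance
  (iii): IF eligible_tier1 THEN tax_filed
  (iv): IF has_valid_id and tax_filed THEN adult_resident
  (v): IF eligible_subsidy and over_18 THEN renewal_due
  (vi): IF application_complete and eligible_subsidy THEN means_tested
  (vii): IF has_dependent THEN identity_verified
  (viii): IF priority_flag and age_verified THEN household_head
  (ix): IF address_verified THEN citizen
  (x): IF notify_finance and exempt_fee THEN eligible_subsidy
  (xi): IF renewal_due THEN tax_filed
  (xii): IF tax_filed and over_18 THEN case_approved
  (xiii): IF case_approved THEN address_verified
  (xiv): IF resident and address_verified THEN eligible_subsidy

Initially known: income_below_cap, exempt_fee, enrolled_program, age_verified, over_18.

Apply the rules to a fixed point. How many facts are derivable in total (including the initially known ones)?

13

[1] (ii) [IF age_verified THEN notify_finance]. ⇒ new: notify_finance.
[2] (x) [IF notify_finance and exempt_fee THEN eligible_subsidy]. ⇒ new: eligible_subsidy.
[3] (v) [IF eligible_subsidy and over_18 THEN renewal_due]. ⇒ new: renewal_due.
[4] (xi) [IF renewal_due THEN tax_filed]. ⇒ new: tax_filed.
[5] (xii) [IF tax_filed and over_18 THEN case_approved]. ⇒ new: case_approved.
[6] (xiii) [IF case_approved THEN address_verified]. ⇒ new: address_verified.
[7] (ix) [IF address_verified THEN citizen]. ⇒ new: citizen.
[8] (i) [IF citizen and case_approved THEN cond_1]. ⇒ new: cond_1.
Closure: {address_verified, age_verified, case_approved, citizen, cond_1, eligible_subsidy, enrolled_program, exempt_fee, income_below_cap, notify_finance, over_18, renewal_due, tax_filed} — 13 facts.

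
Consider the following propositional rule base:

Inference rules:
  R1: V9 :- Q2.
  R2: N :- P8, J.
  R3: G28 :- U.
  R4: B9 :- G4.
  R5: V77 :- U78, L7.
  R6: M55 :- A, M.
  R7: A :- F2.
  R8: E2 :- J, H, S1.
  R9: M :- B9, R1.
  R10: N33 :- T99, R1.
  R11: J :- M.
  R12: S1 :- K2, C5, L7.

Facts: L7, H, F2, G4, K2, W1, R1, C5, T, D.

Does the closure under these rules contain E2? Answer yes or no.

yes

[1] R4 [B9 :- G4.]; R7 [A :- F2.]; R12 [S1 :- K2, C5, L7.]. ⇒ new: B9, A, S1.
[2] R9 [M :- B9, R1.]. ⇒ new: M.
[3] R6 [M55 :- A, M.]; R11 [J :- M.]. ⇒ new: M55, J.
[4] R8 [E2 :- J, H, S1.]. ⇒ new: E2.
E2 appears in round 4, so it is derivable.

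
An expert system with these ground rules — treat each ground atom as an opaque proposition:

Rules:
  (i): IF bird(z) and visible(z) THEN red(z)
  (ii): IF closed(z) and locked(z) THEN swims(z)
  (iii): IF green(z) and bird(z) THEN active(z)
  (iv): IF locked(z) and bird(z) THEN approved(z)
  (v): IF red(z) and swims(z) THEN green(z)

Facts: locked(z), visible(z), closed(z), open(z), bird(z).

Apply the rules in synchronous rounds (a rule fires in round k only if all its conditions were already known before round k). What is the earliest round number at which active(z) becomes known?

Round 1: (i) [IF bird(z) and visible(z) THEN red(z)]; (ii) [IF closed(z) and locked(z) THEN swims(z)]; (iv) [IF locked(z) and bird(z) THEN approved(z)]. New: red(z), swims(z), approved(z).
Round 2: (v) [IF red(z) and swims(z) THEN green(z)]. New: green(z).
Round 3: (iii) [IF green(z) and bird(z) THEN active(z)]. New: active(z).
active(z) first appears in round 3.

3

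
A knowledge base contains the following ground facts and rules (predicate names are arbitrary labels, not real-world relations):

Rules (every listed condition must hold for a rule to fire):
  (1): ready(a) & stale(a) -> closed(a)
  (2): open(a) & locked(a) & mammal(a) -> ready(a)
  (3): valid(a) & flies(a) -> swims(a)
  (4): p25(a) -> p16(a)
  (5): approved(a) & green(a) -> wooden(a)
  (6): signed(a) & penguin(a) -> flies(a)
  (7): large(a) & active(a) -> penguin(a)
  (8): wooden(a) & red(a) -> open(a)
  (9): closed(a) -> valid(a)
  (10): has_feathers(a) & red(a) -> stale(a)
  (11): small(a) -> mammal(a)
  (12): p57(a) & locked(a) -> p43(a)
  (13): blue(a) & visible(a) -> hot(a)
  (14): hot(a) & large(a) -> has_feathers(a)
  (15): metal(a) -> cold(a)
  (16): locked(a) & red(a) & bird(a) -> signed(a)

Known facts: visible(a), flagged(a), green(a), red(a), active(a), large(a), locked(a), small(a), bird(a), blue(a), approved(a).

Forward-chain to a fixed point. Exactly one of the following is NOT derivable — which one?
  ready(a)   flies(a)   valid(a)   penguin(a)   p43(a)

p43(a)

Round 1 fires (5), (7), (11), (13), (16), giving wooden(a), penguin(a), mammal(a), hot(a), signed(a).
Round 2 fires (6), (8), (14), giving flies(a), open(a), has_feathers(a).
Round 3 fires (2), (10), giving ready(a), stale(a).
Round 4 fires (1), giving closed(a).
Round 5 fires (9), giving valid(a).
Round 6 fires (3), giving swims(a).
Derived: penguin(a) (round 1), ready(a) (round 3), valid(a) (round 5), flies(a) (round 2). p43(a) never appears in any round.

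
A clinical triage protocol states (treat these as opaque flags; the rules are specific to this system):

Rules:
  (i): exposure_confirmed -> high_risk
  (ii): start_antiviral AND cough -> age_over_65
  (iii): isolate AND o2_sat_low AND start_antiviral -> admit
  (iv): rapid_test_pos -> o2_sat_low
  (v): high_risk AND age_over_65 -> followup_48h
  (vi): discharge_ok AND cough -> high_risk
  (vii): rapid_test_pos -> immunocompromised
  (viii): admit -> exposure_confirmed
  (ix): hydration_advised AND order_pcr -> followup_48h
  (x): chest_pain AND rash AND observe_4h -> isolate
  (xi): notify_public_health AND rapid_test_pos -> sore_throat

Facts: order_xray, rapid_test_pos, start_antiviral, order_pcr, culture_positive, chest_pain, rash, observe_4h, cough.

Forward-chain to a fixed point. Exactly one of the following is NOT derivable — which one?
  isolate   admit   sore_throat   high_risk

Round 1 — (ii), (iv), (vii), (x), derive age_over_65, o2_sat_low, immunocompromised, isolate.
Round 2 — (iii), derive admit.
Round 3 — (viii), derive exposure_confirmed.
Round 4 — (i), derive high_risk.
Round 5 — (v), derive followup_48h.
Derived: admit (round 2), high_risk (round 4), isolate (round 1). sore_throat never appears in any round.

sore_throat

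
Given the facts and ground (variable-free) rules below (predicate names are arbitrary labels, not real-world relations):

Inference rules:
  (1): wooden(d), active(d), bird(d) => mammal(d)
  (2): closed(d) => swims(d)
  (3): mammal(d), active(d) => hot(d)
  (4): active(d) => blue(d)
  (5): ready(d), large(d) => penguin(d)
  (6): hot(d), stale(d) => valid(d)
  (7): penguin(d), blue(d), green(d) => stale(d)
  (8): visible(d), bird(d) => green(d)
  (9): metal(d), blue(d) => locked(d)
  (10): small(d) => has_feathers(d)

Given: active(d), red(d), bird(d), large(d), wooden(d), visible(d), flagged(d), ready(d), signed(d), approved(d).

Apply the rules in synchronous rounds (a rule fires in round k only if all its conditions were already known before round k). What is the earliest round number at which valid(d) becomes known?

[1] (1) [wooden(d), active(d), bird(d) => mammal(d)]; (4) [active(d) => blue(d)]; (5) [ready(d), large(d) => penguin(d)]; (8) [visible(d), bird(d) => green(d)]. ⇒ new: mammal(d), blue(d), penguin(d), green(d).
[2] (3) [mammal(d), active(d) => hot(d)]; (7) [penguin(d), blue(d), green(d) => stale(d)]. ⇒ new: hot(d), stale(d).
[3] (6) [hot(d), stale(d) => valid(d)]. ⇒ new: valid(d).
valid(d) first appears in round 3.

3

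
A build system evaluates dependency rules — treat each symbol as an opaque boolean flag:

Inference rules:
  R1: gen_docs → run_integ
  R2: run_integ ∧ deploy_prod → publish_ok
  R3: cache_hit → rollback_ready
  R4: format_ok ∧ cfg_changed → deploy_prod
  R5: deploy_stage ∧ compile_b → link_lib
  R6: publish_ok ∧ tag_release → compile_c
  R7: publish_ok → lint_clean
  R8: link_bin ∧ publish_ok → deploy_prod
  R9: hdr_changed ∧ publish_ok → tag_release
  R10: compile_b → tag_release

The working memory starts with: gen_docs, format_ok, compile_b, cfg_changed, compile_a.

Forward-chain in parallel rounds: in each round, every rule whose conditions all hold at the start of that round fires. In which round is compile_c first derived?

Round 1: R1 [gen_docs → run_integ]; R4 [format_ok ∧ cfg_changed → deploy_prod]; R10 [compile_b → tag_release]. Adds run_integ, deploy_prod, tag_release.
Round 2: R2 [run_integ ∧ deploy_prod → publish_ok]. Adds publish_ok.
Round 3: R6 [publish_ok ∧ tag_release → compile_c]; R7 [publish_ok → lint_clean]. Adds compile_c, lint_clean.
compile_c first appears in round 3.

3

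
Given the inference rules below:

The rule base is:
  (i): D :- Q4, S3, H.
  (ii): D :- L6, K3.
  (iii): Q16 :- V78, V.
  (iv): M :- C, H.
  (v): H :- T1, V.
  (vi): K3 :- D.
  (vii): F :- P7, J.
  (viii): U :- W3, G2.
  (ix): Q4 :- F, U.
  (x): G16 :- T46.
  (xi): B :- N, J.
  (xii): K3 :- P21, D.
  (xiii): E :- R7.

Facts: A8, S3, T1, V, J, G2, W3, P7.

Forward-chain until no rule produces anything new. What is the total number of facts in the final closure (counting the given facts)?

14

Round 1 — (v), (vii), (viii), derive H, F, U.
Round 2 — (ix), derive Q4.
Round 3 — (i), derive D.
Round 4 — (vi), derive K3.
Closure: {A8, D, F, G2, H, J, K3, P7, Q4, S3, T1, U, V, W3} — 14 facts.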